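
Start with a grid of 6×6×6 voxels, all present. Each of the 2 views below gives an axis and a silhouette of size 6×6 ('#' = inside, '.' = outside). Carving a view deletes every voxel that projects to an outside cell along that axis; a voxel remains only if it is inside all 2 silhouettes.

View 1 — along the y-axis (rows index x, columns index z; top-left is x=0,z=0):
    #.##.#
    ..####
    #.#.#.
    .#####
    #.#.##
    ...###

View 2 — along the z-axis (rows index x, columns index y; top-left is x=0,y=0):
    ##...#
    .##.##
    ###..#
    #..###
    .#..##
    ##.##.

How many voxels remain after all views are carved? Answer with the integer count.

before carving: 216 voxels (6×6×6)
after view 1 [y-axis, 23 of 36 cells solid] → remaining = 138
after view 2 [z-axis, 22 of 36 cells solid] → remaining = 84

remaining voxels: 84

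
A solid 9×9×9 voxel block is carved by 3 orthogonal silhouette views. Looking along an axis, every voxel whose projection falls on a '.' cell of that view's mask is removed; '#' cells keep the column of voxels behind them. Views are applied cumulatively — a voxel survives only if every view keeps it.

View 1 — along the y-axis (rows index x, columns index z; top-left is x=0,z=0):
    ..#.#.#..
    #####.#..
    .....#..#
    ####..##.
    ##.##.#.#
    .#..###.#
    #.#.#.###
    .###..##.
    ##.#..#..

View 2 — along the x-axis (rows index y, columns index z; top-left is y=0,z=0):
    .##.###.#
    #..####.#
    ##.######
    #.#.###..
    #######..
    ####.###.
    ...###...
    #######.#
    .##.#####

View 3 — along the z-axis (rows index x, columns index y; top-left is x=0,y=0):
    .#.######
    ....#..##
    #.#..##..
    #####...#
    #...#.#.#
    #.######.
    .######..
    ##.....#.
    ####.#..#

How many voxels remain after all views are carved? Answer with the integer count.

full grid |V| = 729
step 1: project along y, AND mask (43/81) → |grid| = 387
step 2: project along x, AND mask (57/81) → |grid| = 277
step 3: project along z, AND mask (46/81) → |grid| = 152

remaining voxels: 152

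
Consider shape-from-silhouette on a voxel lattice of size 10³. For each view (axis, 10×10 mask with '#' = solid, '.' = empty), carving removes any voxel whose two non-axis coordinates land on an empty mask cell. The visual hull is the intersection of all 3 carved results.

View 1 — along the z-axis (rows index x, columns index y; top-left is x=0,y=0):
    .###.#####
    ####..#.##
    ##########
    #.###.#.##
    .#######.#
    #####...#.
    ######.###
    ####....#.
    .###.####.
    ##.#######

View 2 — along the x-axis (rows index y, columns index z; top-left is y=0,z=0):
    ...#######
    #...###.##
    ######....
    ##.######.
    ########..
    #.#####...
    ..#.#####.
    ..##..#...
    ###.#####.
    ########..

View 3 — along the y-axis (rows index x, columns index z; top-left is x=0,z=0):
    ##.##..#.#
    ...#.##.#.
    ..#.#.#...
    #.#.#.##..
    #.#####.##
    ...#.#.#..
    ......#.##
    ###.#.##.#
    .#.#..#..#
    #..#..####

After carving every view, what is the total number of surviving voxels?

|visual hull| = 245

before carving: 1000 voxels (10×10×10)
  1. axis=2 (XY plane), |mask|=76  ⇒  voxels=760
  2. axis=0 (YZ plane), |mask|=66  ⇒  voxels=509
  3. axis=1 (XZ plane), |mask|=49  ⇒  voxels=245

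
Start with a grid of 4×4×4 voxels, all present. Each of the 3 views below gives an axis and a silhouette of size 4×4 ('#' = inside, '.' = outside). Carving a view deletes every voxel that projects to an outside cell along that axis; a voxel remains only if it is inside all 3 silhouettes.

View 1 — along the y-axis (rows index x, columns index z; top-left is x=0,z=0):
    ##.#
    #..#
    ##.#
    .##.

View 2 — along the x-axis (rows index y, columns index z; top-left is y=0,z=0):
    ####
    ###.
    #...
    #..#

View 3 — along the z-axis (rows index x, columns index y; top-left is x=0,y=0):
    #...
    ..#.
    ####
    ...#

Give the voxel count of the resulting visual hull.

|visual hull| = 12

before carving: 64 voxels (4×4×4)
[1] y-view keeps 10 columns → grid now 40
[2] x-view keeps 10 columns → grid now 26
[3] z-view keeps 7 columns → grid now 12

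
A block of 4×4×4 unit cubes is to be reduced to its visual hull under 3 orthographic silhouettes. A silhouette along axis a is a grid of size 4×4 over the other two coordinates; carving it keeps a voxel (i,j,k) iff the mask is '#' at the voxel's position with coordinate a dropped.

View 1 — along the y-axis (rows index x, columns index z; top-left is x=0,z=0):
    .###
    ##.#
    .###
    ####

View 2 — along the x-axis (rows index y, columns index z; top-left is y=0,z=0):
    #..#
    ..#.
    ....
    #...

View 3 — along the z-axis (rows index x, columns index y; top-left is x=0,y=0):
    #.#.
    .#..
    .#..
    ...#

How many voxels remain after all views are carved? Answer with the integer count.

full grid |V| = 64
  1. axis=1 (XZ plane), |mask|=13  ⇒  voxels=52
  2. axis=0 (YZ plane), |mask|=4  ⇒  voxels=11
  3. axis=2 (XY plane), |mask|=5  ⇒  voxels=3

3 voxels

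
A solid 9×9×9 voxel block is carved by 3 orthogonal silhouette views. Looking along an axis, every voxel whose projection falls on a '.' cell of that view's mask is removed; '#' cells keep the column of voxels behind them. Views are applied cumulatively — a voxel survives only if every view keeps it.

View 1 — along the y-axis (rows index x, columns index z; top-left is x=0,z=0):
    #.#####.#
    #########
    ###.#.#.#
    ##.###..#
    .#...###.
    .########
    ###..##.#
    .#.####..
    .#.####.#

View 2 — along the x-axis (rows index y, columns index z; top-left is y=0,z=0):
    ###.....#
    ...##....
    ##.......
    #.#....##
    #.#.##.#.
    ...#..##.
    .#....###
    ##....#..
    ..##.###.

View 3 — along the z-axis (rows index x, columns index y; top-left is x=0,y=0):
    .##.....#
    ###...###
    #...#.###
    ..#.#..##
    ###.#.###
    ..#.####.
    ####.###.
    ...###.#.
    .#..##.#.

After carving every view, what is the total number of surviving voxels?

full grid |V| = 729
V1 y: intersect with XZ mask (57 set) -- 513 left
V2 x: intersect with YZ mask (32 set) -- 193 left
V3 z: intersect with XY mask (45 set) -- 107 left

|visual hull| = 107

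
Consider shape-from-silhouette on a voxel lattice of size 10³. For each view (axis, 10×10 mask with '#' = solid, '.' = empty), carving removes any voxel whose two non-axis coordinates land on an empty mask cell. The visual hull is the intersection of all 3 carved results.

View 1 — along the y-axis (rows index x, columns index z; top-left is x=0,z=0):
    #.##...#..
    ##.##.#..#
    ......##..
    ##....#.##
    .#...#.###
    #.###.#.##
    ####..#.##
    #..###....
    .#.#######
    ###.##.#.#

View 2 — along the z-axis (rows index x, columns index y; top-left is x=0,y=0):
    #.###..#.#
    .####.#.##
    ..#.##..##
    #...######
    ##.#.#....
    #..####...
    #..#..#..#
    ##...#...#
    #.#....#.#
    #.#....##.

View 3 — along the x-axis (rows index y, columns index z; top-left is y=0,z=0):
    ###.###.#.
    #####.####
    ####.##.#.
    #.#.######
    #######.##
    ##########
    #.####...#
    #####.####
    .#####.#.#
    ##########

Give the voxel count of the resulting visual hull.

initial block: 10^3 = 1000
after view 1 [y-axis, 55 of 100 cells solid] → remaining = 550
after view 2 [z-axis, 50 of 100 cells solid] → remaining = 270
after view 3 [x-axis, 82 of 100 cells solid] → remaining = 215

voxel count = 215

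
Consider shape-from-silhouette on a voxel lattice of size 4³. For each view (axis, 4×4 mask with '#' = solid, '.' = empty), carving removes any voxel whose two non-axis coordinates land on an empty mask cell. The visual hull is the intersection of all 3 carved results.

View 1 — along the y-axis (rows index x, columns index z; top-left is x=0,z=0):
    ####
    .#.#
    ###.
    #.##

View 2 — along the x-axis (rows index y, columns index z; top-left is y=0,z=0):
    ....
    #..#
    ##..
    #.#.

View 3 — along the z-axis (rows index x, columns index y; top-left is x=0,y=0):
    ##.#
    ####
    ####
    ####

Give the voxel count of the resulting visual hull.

voxel count = 16

before carving: 64 voxels (4×4×4)
carve view 1 (along y, XZ-mask fill 12/16): 48 voxels remain
carve view 2 (along x, YZ-mask fill 6/16): 18 voxels remain
carve view 3 (along z, XY-mask fill 15/16): 16 voxels remain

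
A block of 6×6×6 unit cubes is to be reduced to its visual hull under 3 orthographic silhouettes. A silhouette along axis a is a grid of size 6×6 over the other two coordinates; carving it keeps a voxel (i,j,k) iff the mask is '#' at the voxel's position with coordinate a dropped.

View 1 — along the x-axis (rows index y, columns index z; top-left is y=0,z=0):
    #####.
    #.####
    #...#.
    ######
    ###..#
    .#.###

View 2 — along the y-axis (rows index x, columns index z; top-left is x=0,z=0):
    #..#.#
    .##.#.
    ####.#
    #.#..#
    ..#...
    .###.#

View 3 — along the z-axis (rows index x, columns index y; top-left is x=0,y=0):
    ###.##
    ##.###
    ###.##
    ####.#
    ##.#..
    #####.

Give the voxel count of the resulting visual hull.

remaining voxels: 64

before carving: 216 voxels (6×6×6)
[1] x-view keeps 26 columns → grid now 156
[2] y-view keeps 19 columns → grid now 80
[3] z-view keeps 28 columns → grid now 64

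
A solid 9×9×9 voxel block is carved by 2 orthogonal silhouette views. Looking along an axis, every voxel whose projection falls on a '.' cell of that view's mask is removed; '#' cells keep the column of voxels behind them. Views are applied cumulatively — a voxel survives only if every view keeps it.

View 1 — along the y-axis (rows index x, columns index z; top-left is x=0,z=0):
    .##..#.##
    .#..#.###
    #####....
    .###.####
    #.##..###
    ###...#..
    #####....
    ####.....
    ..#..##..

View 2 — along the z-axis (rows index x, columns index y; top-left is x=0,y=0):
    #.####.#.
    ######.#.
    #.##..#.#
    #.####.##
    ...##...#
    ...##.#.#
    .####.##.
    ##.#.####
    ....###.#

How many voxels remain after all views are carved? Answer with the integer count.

start: 9×9×9 = 729 voxels
V1 y: intersect with XZ mask (44 set) -- 396 left
V2 z: intersect with XY mask (49 set) -- 243 left

|visual hull| = 243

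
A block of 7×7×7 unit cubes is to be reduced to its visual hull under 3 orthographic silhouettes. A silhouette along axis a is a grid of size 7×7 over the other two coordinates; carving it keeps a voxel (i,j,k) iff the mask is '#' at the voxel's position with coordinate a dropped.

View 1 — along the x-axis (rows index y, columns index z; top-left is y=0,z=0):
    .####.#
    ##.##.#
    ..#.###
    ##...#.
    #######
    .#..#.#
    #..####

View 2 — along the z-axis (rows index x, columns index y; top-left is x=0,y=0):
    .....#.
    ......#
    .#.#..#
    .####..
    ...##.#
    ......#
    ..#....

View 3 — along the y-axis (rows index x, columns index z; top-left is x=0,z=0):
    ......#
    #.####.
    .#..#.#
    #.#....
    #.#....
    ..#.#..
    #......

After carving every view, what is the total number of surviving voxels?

remaining voxels: 21

initial block: 7^3 = 343
  1. axis=0 (YZ plane), |mask|=32  ⇒  voxels=224
  2. axis=2 (XY plane), |mask|=14  ⇒  voxels=64
  3. axis=1 (XZ plane), |mask|=16  ⇒  voxels=21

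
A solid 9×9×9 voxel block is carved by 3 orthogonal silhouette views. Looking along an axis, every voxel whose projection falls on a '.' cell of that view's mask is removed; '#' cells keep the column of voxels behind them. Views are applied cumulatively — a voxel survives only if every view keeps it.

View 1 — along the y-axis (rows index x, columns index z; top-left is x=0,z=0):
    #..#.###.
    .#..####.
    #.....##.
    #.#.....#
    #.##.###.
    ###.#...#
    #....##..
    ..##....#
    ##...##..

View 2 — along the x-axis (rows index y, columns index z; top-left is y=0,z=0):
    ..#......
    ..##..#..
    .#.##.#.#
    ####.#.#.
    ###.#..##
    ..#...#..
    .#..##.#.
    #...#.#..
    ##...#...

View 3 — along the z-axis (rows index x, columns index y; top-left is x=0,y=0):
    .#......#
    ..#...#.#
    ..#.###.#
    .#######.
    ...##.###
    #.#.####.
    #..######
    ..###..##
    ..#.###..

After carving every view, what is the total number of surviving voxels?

remaining voxels: 78

initial block: 9^3 = 729
V1 y: intersect with XZ mask (37 set) -- 333 left
V2 x: intersect with YZ mask (33 set) -- 137 left
V3 z: intersect with XY mask (44 set) -- 78 left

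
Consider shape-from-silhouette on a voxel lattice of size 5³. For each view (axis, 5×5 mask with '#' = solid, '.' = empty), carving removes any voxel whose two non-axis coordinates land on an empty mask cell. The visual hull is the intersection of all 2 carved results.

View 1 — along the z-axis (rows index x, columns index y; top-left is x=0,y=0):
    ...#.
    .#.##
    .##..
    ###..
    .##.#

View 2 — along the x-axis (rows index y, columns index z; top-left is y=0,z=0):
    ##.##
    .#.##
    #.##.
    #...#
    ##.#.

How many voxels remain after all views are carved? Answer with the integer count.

|visual hull| = 35

initial block: 5^3 = 125
carve view 1 (along z, XY-mask fill 12/25): 60 voxels remain
carve view 2 (along x, YZ-mask fill 15/25): 35 voxels remain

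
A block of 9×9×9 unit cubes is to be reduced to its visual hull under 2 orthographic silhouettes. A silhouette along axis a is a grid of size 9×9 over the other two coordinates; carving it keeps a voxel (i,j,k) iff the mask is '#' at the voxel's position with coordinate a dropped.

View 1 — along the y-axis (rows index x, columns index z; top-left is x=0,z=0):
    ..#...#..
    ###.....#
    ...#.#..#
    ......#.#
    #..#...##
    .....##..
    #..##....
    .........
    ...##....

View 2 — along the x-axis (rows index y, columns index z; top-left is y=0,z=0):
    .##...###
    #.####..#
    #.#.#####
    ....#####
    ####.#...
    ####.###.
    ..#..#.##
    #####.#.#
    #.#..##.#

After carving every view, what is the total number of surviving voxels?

remaining voxels: 127

full grid |V| = 729
[1] y-view keeps 22 columns → grid now 198
[2] x-view keeps 51 columns → grid now 127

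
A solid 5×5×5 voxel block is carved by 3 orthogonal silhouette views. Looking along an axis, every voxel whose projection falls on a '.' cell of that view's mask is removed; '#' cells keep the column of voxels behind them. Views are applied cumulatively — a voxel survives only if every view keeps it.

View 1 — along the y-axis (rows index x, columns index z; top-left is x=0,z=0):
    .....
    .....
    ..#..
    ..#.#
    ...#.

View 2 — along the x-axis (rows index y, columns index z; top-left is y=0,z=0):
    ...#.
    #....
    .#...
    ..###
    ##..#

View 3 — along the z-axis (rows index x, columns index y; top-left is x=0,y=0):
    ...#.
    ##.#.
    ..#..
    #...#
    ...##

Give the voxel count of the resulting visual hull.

before carving: 125 voxels (5×5×5)
  1. axis=1 (XZ plane), |mask|=4  ⇒  voxels=20
  2. axis=0 (YZ plane), |mask|=9  ⇒  voxels=6
  3. axis=2 (XY plane), |mask|=9  ⇒  voxels=2

2 voxels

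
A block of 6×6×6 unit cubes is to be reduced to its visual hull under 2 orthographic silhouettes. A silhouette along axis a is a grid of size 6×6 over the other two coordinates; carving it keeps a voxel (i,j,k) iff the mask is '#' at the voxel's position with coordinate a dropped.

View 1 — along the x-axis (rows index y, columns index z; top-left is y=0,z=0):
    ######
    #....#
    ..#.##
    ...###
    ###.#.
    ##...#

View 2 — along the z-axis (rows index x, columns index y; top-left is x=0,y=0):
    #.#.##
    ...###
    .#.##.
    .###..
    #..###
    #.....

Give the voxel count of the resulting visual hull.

full grid |V| = 216
step 1: project along x, AND mask (21/36) → |grid| = 126
step 2: project along z, AND mask (18/36) → |grid| = 65

voxel count = 65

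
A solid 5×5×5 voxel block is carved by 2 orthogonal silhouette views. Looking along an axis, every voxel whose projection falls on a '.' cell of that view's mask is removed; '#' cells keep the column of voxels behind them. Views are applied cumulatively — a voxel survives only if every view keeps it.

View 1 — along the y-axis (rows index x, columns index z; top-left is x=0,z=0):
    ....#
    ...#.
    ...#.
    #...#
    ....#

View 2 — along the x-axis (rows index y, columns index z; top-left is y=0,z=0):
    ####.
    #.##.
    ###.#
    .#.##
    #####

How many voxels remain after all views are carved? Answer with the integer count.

full grid |V| = 125
step 1: project along y, AND mask (6/25) → |grid| = 30
step 2: project along x, AND mask (19/25) → |grid| = 21

21 voxels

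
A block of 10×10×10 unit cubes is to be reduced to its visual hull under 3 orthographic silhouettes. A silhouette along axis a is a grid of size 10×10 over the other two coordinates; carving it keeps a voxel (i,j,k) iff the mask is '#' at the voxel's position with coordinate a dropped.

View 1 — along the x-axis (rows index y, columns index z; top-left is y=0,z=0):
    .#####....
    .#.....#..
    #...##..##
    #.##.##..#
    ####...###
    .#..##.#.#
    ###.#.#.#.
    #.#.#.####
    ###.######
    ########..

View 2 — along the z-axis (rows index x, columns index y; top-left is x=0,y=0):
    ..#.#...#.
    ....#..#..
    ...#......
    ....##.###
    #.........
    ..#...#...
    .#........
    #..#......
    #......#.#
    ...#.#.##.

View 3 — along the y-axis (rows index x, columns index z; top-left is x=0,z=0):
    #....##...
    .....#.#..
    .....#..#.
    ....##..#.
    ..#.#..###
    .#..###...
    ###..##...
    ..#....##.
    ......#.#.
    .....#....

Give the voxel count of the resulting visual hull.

35 voxels

before carving: 1000 voxels (10×10×10)
V1 x: intersect with YZ mask (60 set) -- 600 left
V2 z: intersect with XY mask (24 set) -- 153 left
V3 y: intersect with XZ mask (30 set) -- 35 left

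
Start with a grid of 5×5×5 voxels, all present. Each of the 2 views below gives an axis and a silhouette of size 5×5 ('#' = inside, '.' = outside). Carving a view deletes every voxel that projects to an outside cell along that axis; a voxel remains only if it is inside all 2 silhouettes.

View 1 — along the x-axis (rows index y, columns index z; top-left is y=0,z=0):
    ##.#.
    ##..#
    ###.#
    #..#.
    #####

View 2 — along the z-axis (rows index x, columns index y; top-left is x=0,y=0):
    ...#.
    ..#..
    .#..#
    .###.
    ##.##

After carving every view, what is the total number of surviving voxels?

|visual hull| = 36

initial block: 5^3 = 125
V1 x: intersect with YZ mask (17 set) -- 85 left
V2 z: intersect with XY mask (11 set) -- 36 left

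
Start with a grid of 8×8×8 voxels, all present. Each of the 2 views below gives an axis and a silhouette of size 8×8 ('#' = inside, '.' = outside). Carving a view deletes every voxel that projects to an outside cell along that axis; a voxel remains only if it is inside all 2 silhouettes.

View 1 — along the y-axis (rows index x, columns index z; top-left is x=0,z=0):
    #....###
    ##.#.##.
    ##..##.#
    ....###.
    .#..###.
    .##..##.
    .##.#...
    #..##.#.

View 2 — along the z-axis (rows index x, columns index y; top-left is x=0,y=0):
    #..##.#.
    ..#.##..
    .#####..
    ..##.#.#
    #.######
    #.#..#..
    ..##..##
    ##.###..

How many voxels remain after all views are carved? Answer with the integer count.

start: 8×8×8 = 512 voxels
step 1: project along y, AND mask (32/64) → |grid| = 256
step 2: project along z, AND mask (35/64) → |grid| = 140

|visual hull| = 140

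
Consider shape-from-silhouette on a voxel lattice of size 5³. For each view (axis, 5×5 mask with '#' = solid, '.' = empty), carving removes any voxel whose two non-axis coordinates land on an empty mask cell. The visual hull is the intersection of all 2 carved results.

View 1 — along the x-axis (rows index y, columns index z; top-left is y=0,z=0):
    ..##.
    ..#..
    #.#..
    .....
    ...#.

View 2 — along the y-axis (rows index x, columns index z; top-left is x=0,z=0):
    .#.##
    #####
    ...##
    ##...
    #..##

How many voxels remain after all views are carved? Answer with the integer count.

14 voxels

full grid |V| = 125
step 1: project along x, AND mask (6/25) → |grid| = 30
step 2: project along y, AND mask (15/25) → |grid| = 14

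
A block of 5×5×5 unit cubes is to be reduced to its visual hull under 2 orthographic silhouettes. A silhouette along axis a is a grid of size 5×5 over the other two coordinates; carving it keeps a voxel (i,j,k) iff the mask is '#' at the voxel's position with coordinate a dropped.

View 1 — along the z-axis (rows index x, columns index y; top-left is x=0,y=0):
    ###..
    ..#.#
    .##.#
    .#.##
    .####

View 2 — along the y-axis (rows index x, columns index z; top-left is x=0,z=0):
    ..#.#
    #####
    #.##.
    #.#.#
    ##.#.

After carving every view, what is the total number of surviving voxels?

initial block: 5^3 = 125
carve view 1 (along z, XY-mask fill 15/25): 75 voxels remain
carve view 2 (along y, XZ-mask fill 16/25): 46 voxels remain

remaining voxels: 46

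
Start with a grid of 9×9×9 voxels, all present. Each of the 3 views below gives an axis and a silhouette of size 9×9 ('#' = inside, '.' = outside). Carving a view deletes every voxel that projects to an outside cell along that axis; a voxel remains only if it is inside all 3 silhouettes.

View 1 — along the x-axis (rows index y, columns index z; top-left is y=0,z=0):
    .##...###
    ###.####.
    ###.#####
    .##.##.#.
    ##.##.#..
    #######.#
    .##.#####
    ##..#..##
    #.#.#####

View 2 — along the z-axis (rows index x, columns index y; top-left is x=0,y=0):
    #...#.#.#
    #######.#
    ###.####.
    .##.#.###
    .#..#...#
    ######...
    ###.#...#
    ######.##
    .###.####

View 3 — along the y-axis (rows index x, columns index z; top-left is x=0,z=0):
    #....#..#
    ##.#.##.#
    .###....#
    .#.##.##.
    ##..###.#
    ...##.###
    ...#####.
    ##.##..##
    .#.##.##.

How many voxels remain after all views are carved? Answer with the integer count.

voxel count = 188

full grid |V| = 729
after view 1 [x-axis, 57 of 81 cells solid] → remaining = 513
after view 2 [z-axis, 54 of 81 cells solid] → remaining = 346
after view 3 [y-axis, 45 of 81 cells solid] → remaining = 188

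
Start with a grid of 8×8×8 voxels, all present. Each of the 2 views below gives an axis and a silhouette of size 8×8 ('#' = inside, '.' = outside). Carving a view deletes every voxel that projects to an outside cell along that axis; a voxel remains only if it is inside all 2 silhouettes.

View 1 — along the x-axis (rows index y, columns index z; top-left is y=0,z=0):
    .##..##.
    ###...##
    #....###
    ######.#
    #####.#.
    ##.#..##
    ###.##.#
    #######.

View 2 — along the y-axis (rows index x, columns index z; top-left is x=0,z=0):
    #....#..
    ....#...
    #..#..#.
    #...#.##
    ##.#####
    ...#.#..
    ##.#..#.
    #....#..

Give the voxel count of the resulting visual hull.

voxel count = 138

full grid |V| = 512
after view 1 [x-axis, 44 of 64 cells solid] → remaining = 352
after view 2 [y-axis, 25 of 64 cells solid] → remaining = 138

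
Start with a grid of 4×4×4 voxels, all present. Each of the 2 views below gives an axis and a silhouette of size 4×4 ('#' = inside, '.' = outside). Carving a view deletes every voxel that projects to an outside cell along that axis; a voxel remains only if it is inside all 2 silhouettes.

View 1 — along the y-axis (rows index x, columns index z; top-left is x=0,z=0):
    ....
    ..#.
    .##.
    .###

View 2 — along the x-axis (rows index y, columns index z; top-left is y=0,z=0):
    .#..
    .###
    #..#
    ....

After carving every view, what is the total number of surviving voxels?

initial block: 4^3 = 64
after view 1 [y-axis, 6 of 16 cells solid] → remaining = 24
after view 2 [x-axis, 6 of 16 cells solid] → remaining = 9

voxel count = 9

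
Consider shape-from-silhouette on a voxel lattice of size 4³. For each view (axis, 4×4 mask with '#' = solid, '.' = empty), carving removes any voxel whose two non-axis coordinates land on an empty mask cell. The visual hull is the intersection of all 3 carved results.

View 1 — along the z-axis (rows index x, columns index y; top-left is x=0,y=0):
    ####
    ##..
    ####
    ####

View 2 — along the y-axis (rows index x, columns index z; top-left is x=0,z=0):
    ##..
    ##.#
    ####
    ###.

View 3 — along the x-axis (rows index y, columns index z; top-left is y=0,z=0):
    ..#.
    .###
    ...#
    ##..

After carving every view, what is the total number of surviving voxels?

initial block: 4^3 = 64
carve view 1 (along z, XY-mask fill 14/16): 56 voxels remain
carve view 2 (along y, XZ-mask fill 12/16): 42 voxels remain
carve view 3 (along x, YZ-mask fill 7/16): 17 voxels remain

remaining voxels: 17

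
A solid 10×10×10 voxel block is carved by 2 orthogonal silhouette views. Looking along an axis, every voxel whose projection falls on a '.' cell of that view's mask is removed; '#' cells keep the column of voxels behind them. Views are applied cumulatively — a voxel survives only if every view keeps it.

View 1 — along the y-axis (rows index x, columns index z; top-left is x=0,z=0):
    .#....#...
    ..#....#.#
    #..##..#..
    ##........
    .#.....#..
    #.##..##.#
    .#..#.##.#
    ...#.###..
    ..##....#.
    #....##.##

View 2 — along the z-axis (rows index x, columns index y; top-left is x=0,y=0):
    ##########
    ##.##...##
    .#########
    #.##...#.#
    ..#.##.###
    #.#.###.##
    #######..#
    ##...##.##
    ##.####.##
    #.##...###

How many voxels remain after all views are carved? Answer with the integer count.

remaining voxels: 256

full grid |V| = 1000
V1 y: intersect with XZ mask (36 set) -- 360 left
V2 z: intersect with XY mask (71 set) -- 256 left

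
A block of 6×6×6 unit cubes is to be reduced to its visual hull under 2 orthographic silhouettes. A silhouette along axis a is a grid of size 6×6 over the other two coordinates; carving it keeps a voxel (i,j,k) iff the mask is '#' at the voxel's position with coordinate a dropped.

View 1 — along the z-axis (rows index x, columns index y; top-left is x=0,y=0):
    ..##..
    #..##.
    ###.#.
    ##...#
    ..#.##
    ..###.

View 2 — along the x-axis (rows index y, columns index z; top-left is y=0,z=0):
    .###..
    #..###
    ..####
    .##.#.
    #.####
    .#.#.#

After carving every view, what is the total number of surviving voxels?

|visual hull| = 68

start: 6×6×6 = 216 voxels
after view 1 [z-axis, 18 of 36 cells solid] → remaining = 108
after view 2 [x-axis, 22 of 36 cells solid] → remaining = 68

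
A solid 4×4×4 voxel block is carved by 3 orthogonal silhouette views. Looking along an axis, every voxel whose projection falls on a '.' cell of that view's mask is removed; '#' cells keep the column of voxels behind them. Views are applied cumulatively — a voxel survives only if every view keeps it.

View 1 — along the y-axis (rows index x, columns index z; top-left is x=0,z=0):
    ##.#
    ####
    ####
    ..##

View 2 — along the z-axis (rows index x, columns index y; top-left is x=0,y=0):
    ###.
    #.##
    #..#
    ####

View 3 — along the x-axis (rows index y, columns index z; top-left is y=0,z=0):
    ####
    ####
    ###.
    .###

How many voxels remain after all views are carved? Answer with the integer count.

remaining voxels: 32

full grid |V| = 64
carve view 1 (along y, XZ-mask fill 13/16): 52 voxels remain
carve view 2 (along z, XY-mask fill 12/16): 37 voxels remain
carve view 3 (along x, YZ-mask fill 14/16): 32 voxels remain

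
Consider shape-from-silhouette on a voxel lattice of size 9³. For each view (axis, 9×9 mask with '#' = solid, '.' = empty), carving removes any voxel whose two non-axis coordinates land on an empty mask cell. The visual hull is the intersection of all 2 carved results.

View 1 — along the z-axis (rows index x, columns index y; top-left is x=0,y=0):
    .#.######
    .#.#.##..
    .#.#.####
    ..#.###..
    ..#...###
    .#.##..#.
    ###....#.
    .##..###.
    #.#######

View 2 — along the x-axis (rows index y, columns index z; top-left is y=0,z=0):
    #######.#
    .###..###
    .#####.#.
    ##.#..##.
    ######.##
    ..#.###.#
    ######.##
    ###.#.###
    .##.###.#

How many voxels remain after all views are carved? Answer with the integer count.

before carving: 729 voxels (9×9×9)
V1 z: intersect with XY mask (46 set) -- 414 left
V2 x: intersect with YZ mask (59 set) -- 298 left

298 voxels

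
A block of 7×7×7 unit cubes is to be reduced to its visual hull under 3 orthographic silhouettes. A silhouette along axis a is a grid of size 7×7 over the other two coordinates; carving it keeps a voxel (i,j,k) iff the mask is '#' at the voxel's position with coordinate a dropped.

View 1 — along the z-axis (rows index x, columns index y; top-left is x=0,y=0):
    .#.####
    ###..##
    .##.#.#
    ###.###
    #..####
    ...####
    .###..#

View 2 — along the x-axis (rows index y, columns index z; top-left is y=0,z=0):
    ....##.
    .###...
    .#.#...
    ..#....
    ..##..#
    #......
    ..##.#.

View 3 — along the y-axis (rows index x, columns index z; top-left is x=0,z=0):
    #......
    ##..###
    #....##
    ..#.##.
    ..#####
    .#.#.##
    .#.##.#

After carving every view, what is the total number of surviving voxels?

33 voxels

initial block: 7^3 = 343
after view 1 [z-axis, 33 of 49 cells solid] → remaining = 231
after view 2 [x-axis, 15 of 49 cells solid] → remaining = 74
after view 3 [y-axis, 25 of 49 cells solid] → remaining = 33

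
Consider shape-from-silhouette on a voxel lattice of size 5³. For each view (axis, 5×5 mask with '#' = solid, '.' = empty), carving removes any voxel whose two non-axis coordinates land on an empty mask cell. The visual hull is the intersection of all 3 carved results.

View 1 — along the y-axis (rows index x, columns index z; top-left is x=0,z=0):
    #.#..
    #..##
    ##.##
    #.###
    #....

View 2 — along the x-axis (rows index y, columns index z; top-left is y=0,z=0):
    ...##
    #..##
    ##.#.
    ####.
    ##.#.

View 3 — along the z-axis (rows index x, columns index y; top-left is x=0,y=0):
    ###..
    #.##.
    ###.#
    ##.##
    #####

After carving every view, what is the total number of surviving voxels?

start: 5×5×5 = 125 voxels
V1 y: intersect with XZ mask (14 set) -- 70 left
V2 x: intersect with YZ mask (15 set) -- 46 left
V3 z: intersect with XY mask (19 set) -- 33 left

33 voxels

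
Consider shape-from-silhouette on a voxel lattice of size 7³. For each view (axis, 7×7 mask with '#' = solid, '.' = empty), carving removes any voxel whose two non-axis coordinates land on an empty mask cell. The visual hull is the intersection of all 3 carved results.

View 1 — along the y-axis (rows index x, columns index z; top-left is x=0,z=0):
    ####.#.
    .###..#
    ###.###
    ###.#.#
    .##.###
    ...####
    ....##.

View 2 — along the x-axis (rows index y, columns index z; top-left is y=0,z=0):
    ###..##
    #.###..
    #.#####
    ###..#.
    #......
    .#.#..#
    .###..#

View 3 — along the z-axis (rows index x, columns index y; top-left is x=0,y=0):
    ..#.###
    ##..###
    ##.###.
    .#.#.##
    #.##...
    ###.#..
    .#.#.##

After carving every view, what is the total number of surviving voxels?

|visual hull| = 69

initial block: 7^3 = 343
carve view 1 (along y, XZ-mask fill 31/49): 217 voxels remain
carve view 2 (along x, YZ-mask fill 27/49): 117 voxels remain
carve view 3 (along z, XY-mask fill 29/49): 69 voxels remain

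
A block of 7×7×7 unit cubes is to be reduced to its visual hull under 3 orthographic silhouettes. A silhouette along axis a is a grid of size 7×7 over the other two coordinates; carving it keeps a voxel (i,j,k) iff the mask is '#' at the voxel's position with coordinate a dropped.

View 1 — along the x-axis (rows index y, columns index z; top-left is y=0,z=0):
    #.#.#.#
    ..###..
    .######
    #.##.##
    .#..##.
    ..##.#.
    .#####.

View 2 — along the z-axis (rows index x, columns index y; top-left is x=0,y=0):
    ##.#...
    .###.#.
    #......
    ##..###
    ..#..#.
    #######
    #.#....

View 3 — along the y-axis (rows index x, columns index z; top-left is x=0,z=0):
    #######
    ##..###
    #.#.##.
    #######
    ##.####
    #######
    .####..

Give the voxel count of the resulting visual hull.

start: 7×7×7 = 343 voxels
step 1: project along x, AND mask (29/49) → |grid| = 203
step 2: project along z, AND mask (24/49) → |grid| = 99
step 3: project along y, AND mask (40/49) → |grid| = 84

|visual hull| = 84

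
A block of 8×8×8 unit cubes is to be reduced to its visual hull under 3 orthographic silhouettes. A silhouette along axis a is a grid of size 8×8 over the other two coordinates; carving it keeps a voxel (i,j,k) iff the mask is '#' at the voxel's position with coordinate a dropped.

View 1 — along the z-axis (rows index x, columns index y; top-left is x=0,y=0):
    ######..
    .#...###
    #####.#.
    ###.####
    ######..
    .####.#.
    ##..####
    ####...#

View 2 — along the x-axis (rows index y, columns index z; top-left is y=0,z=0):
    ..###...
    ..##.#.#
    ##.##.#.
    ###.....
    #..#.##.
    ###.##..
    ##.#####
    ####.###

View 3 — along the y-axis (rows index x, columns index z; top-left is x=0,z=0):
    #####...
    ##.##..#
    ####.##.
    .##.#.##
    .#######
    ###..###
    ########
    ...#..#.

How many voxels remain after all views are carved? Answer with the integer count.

before carving: 512 voxels (8×8×8)
  1. axis=2 (XY plane), |mask|=45  ⇒  voxels=360
  2. axis=0 (YZ plane), |mask|=38  ⇒  voxels=207
  3. axis=1 (XZ plane), |mask|=44  ⇒  voxels=145

remaining voxels: 145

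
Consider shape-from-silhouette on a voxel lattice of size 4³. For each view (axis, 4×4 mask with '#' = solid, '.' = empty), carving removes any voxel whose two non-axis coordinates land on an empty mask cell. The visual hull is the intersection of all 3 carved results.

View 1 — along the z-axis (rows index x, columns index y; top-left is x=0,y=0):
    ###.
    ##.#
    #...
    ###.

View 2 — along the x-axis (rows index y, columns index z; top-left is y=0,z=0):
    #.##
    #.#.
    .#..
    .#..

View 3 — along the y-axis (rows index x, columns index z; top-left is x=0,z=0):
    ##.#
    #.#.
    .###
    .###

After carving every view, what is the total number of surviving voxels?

initial block: 4^3 = 64
carve view 1 (along z, XY-mask fill 10/16): 40 voxels remain
carve view 2 (along x, YZ-mask fill 7/16): 21 voxels remain
carve view 3 (along y, XZ-mask fill 11/16): 14 voxels remain

voxel count = 14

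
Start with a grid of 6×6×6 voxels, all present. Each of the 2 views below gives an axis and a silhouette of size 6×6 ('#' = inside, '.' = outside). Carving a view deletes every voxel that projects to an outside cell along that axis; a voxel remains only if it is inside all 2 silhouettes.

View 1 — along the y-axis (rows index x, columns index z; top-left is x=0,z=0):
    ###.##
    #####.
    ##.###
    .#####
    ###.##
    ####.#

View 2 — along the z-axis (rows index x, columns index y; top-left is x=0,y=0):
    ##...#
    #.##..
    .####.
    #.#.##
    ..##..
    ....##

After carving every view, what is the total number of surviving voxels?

start: 6×6×6 = 216 voxels
  1. axis=1 (XZ plane), |mask|=30  ⇒  voxels=180
  2. axis=2 (XY plane), |mask|=18  ⇒  voxels=90

|visual hull| = 90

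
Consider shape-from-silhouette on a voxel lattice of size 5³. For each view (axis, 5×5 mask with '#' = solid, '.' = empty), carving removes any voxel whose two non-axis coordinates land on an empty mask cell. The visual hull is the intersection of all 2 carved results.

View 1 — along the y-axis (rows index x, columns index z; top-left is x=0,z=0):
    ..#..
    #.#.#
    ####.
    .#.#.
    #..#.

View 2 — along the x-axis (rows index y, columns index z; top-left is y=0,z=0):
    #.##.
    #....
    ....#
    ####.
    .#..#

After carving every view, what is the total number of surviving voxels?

remaining voxels: 27

initial block: 5^3 = 125
[1] y-view keeps 12 columns → grid now 60
[2] x-view keeps 11 columns → grid now 27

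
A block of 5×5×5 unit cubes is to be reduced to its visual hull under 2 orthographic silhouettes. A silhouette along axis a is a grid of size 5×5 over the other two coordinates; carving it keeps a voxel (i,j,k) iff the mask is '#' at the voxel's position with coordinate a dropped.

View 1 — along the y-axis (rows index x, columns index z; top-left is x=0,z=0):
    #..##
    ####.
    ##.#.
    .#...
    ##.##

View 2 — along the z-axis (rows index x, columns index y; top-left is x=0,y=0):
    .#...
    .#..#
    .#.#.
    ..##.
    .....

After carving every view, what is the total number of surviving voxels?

before carving: 125 voxels (5×5×5)
after view 1 [y-axis, 15 of 25 cells solid] → remaining = 75
after view 2 [z-axis, 7 of 25 cells solid] → remaining = 19

voxel count = 19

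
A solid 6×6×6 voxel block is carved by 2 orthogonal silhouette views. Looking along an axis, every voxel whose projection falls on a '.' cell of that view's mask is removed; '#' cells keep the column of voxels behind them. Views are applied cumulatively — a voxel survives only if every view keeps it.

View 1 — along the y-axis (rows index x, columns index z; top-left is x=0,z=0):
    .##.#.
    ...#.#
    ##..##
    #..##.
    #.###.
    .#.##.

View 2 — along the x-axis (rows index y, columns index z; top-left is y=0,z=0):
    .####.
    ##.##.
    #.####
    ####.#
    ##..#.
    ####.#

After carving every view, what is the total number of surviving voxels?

full grid |V| = 216
carve view 1 (along y, XZ-mask fill 19/36): 114 voxels remain
carve view 2 (along x, YZ-mask fill 26/36): 84 voxels remain

voxel count = 84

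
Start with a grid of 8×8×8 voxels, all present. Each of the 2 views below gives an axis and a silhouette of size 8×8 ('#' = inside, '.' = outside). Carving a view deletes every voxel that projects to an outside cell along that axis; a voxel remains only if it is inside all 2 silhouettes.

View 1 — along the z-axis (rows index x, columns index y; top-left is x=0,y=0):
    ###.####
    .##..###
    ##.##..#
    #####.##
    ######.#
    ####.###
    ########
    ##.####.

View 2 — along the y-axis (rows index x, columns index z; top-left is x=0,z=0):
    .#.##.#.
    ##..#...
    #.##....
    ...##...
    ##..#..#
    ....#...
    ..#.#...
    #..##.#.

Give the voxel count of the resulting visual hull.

147 voxels

initial block: 8^3 = 512
carve view 1 (along z, XY-mask fill 52/64): 416 voxels remain
carve view 2 (along y, XZ-mask fill 23/64): 147 voxels remain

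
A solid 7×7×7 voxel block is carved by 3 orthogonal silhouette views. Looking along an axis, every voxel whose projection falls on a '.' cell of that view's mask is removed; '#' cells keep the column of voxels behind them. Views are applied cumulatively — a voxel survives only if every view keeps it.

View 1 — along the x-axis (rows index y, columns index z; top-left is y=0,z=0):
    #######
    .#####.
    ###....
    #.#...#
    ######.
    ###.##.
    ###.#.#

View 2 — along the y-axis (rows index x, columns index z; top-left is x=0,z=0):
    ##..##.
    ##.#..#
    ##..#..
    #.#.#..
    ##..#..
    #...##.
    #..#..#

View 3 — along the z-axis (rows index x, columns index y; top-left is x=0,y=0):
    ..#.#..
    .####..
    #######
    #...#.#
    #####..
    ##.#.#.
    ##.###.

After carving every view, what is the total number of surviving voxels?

70 voxels

initial block: 7^3 = 343
after view 1 [x-axis, 34 of 49 cells solid] → remaining = 238
after view 2 [y-axis, 23 of 49 cells solid] → remaining = 118
after view 3 [z-axis, 30 of 49 cells solid] → remaining = 70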